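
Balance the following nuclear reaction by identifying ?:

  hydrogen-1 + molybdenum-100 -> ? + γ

Conserve mass number: 1 + 100 = A + 0, so A = 101.
Conserve atomic number: 1 + 42 = Z + 0, so Z = 43.
Z = 43 is technetium, so the species is technetium-101.

Tc-101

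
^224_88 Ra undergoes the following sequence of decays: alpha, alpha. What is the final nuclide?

Start: (A, Z) = (224, 88).
After α: (220, 86).
After α: (216, 84).
Z = 84 is polonium.

Po-216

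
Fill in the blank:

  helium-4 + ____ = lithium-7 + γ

triton

Conserve mass number: 4 + A = 7 + 0, so A = 3.
Conserve atomic number: 2 + Z = 3 + 0, so Z = 1.
A = 3 and Z = 1 is hydrogen-3 — a triton.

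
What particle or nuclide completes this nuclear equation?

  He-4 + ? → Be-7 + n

Conserve mass number: 4 + A = 7 + 1, so A = 4.
Conserve atomic number: 2 + Z = 4 + 0, so Z = 2.
A = 4 and Z = 2 is He-4 — an alpha particle.

alpha particle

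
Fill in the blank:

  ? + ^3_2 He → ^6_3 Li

triton

Conserve mass number: A + 3 = 6, so A = 3.
Conserve atomic number: Z + 2 = 3, so Z = 1.
A = 3 and Z = 1 is ^3_1 H — a triton.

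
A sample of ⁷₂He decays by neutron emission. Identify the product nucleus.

He-6

Neutron emission: mass number changes by -1, atomic number by +0.
A: 7 − 1 = 6; Z: 2 = 2.
Z = 2 is helium, so the daughter is ⁶₂He.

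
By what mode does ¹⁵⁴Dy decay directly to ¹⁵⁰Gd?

ΔA = 150 − 154 = -4; ΔZ = 64 − 66 = -2.
A drops by 4 and Z drops by 2 — the signature of alpha emission.

alpha decay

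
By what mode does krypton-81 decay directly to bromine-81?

beta-plus decay or electron capture

ΔA = 81 − 81 = 0; ΔZ = 35 − 36 = -1.
A is unchanged and Z drops by 1 — a proton has become a neutron (β⁺ emission or electron capture).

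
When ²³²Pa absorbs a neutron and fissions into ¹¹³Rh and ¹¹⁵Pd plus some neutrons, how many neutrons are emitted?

5

Conserve mass number: 233 = 113 + 115 + k, so k = 233 − 228 = 5.
Check atomic number: 91 = 45 + 46 + 0 = 91. ✓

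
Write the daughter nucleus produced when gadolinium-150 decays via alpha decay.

Alpha decay: mass number changes by -4, atomic number by -2.
A: 150 − 4 = 146; Z: 64 − 2 = 62.
Z = 62 is samarium, so the daughter is samarium-146.

Sm-146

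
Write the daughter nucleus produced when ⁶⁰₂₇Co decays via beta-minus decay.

Beta-minus decay: mass number changes by +0, atomic number by +1.
A: 60 = 60; Z: 27 + 1 = 28.
Z = 28 is nickel, so the daughter is ⁶⁰₂₈Ni.

Ni-60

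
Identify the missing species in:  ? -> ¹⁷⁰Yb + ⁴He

Conserve mass number: A = 170 + 4, so A = 174.
Conserve atomic number: Z = 70 + 2, so Z = 72.
Z = 72 is hafnium, so the species is ¹⁷⁴Hf.

Hf-174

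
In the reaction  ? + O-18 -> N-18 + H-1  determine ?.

Conserve mass number: A + 18 = 18 + 1, so A = 1.
Conserve atomic number: Z + 8 = 7 + 1, so Z = 0.
A = 1 and Z = 0 is n — a neutron.

neutron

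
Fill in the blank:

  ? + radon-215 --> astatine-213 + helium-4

deuteron

Conserve mass number: A + 215 = 213 + 4, so A = 2.
Conserve atomic number: Z + 86 = 85 + 2, so Z = 1.
A = 2 and Z = 1 is hydrogen-2 — a deuteron.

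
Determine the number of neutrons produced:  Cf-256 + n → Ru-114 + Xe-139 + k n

Conserve mass number: 257 = 114 + 139 + k, so k = 257 − 253 = 4.
Check atomic number: 98 = 44 + 54 + 0 = 98. ✓

4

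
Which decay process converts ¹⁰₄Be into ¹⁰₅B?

ΔA = 10 − 10 = 0; ΔZ = 5 − 4 = +1.
A is unchanged and Z rises by 1 — a neutron has become a proton (β⁻ decay).

beta-minus decay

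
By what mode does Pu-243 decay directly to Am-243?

ΔA = 243 − 243 = 0; ΔZ = 95 − 94 = +1.
A is unchanged and Z rises by 1 — a neutron has become a proton (β⁻ decay).

beta-minus decay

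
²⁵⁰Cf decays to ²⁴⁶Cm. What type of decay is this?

ΔA = 246 − 250 = -4; ΔZ = 96 − 98 = -2.
A drops by 4 and Z drops by 2 — the signature of alpha emission.

alpha decay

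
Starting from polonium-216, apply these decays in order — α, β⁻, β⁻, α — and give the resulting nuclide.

Pb-208

Start: (A, Z) = (216, 84).
After α: (212, 82).
After β⁻: (212, 83).
After β⁻: (212, 84).
After α: (208, 82).
Z = 82 is lead.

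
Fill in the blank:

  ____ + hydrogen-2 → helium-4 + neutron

Conserve mass number: A + 2 = 4 + 1, so A = 3.
Conserve atomic number: Z + 1 = 2 + 0, so Z = 1.
A = 3 and Z = 1 is hydrogen-3 — a triton.

triton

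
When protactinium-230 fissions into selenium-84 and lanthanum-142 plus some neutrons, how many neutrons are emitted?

4

Conserve mass number: 230 = 84 + 142 + k, so k = 230 − 226 = 4.
Check atomic number: 91 = 34 + 57 + 0 = 91. ✓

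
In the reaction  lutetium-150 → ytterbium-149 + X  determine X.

Conserve mass number: 150 = 149 + A, so A = 1.
Conserve atomic number: 71 = 70 + Z, so Z = 1.
A = 1 and Z = 1 is hydrogen-1 — a proton.

proton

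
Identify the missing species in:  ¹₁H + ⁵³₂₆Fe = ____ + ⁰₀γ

Co-54

Conserve mass number: 1 + 53 = A + 0, so A = 54.
Conserve atomic number: 1 + 26 = Z + 0, so Z = 27.
Z = 27 is cobalt, so the species is ⁵⁴₂₇Co.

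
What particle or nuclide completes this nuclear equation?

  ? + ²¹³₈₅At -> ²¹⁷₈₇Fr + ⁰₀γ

Conserve mass number: A + 213 = 217 + 0, so A = 4.
Conserve atomic number: Z + 85 = 87 + 0, so Z = 2.
A = 4 and Z = 2 is ⁴₂He — an alpha particle.

alpha particle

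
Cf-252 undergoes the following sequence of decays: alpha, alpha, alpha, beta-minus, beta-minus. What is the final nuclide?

Start: (A, Z) = (252, 98).
After α: (248, 96).
After α: (244, 94).
After α: (240, 92).
After β⁻: (240, 93).
After β⁻: (240, 94).
Z = 94 is plutonium.

Pu-240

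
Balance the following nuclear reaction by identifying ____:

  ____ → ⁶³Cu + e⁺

Conserve mass number: A = 63 + 0, so A = 63.
Conserve atomic number: Z = 29 + 1, so Z = 30.
Z = 30 is zinc, so the species is ⁶³Zn.

Zn-63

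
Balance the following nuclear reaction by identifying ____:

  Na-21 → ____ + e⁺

Conserve mass number: 21 = A + 0, so A = 21.
Conserve atomic number: 11 = Z + 1, so Z = 10.
Z = 10 is neon, so the species is Ne-21.

Ne-21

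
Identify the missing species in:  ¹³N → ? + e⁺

Conserve mass number: 13 = A + 0, so A = 13.
Conserve atomic number: 7 = Z + 1, so Z = 6.
Z = 6 is carbon, so the species is ¹³C.

C-13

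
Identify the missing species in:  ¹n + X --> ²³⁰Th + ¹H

Pa-230

Conserve mass number: 1 + A = 230 + 1, so A = 230.
Conserve atomic number: 0 + Z = 90 + 1, so Z = 91.
Z = 91 is protactinium, so the species is ²³⁰Pa.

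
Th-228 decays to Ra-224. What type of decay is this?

ΔA = 224 − 228 = -4; ΔZ = 88 − 90 = -2.
A drops by 4 and Z drops by 2 — the signature of alpha emission.

alpha decay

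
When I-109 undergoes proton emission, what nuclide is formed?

Proton emission: mass number changes by -1, atomic number by -1.
A: 109 − 1 = 108; Z: 53 − 1 = 52.
Z = 52 is tellurium, so the daughter is Te-108.

Te-108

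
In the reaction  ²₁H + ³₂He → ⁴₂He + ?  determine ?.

Conserve mass number: 2 + 3 = 4 + A, so A = 1.
Conserve atomic number: 1 + 2 = 2 + Z, so Z = 1.
A = 1 and Z = 1 is ¹₁H — a proton.

proton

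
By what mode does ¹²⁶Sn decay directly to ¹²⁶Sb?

beta-minus decay

ΔA = 126 − 126 = 0; ΔZ = 51 − 50 = +1.
A is unchanged and Z rises by 1 — a neutron has become a proton (β⁻ decay).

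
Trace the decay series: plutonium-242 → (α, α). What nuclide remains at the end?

Th-234

Start: (A, Z) = (242, 94).
After α: (238, 92).
After α: (234, 90).
Z = 90 is thorium.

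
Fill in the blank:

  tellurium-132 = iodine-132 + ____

beta-minus particle

Conserve mass number: 132 = 132 + A, so A = 0.
Conserve atomic number: 52 = 53 + Z, so Z = -1.
A = 0 and Z = -1 is e⁻ — a beta-minus particle.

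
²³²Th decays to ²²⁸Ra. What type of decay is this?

alpha decay

ΔA = 228 − 232 = -4; ΔZ = 88 − 90 = -2.
A drops by 4 and Z drops by 2 — the signature of alpha emission.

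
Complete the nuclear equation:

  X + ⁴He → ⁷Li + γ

triton

Conserve mass number: A + 4 = 7 + 0, so A = 3.
Conserve atomic number: Z + 2 = 3 + 0, so Z = 1.
A = 3 and Z = 1 is ³H — a triton.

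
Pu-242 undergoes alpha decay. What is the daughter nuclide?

Alpha decay: mass number changes by -4, atomic number by -2.
A: 242 − 4 = 238; Z: 94 − 2 = 92.
Z = 92 is uranium, so the daughter is U-238.

U-238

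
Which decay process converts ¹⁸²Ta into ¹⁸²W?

beta-minus decay

ΔA = 182 − 182 = 0; ΔZ = 74 − 73 = +1.
A is unchanged and Z rises by 1 — a neutron has become a proton (β⁻ decay).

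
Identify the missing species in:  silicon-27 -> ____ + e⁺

Conserve mass number: 27 = A + 0, so A = 27.
Conserve atomic number: 14 = Z + 1, so Z = 13.
Z = 13 is aluminium, so the species is aluminium-27.

Al-27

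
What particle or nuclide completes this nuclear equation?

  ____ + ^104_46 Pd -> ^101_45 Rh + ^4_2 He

proton

Conserve mass number: A + 104 = 101 + 4, so A = 1.
Conserve atomic number: Z + 46 = 45 + 2, so Z = 1.
A = 1 and Z = 1 is ^1_1 H — a proton.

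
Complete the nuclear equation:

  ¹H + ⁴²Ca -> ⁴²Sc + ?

neutron

Conserve mass number: 1 + 42 = 42 + A, so A = 1.
Conserve atomic number: 1 + 20 = 21 + Z, so Z = 0.
A = 1 and Z = 0 is ¹n — a neutron.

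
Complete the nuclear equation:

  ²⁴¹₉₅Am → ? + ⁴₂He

Conserve mass number: 241 = A + 4, so A = 237.
Conserve atomic number: 95 = Z + 2, so Z = 93.
Z = 93 is neptunium, so the species is ²³⁷₉₃Np.

Np-237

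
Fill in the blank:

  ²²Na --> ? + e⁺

Conserve mass number: 22 = A + 0, so A = 22.
Conserve atomic number: 11 = Z + 1, so Z = 10.
Z = 10 is neon, so the species is ²²Ne.

Ne-22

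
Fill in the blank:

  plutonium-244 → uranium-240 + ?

alpha particle

Conserve mass number: 244 = 240 + A, so A = 4.
Conserve atomic number: 94 = 92 + Z, so Z = 2.
A = 4 and Z = 2 is helium-4 — an alpha particle.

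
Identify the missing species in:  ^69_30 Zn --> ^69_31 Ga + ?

beta-minus particle

Conserve mass number: 69 = 69 + A, so A = 0.
Conserve atomic number: 30 = 31 + Z, so Z = -1.
A = 0 and Z = -1 is ^0_-1 e — a beta-minus particle.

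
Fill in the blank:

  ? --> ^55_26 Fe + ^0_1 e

Conserve mass number: A = 55 + 0, so A = 55.
Conserve atomic number: Z = 26 + 1, so Z = 27.
Z = 27 is cobalt, so the species is ^55_27 Co.

Co-55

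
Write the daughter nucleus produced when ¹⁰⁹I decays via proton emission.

Te-108

Proton emission: mass number changes by -1, atomic number by -1.
A: 109 − 1 = 108; Z: 53 − 1 = 52.
Z = 52 is tellurium, so the daughter is ¹⁰⁸Te.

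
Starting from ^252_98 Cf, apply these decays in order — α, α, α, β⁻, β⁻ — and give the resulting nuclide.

Start: (A, Z) = (252, 98).
After α: (248, 96).
After α: (244, 94).
After α: (240, 92).
After β⁻: (240, 93).
After β⁻: (240, 94).
Z = 94 is plutonium.

Pu-240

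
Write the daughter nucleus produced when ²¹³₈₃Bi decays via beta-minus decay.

Po-213

Beta-minus decay: mass number changes by +0, atomic number by +1.
A: 213 = 213; Z: 83 + 1 = 84.
Z = 84 is polonium, so the daughter is ²¹³₈₄Po.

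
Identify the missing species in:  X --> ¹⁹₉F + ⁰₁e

Conserve mass number: A = 19 + 0, so A = 19.
Conserve atomic number: Z = 9 + 1, so Z = 10.
Z = 10 is neon, so the species is ¹⁹₁₀Ne.

Ne-19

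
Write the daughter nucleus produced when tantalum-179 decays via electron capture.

Electron capture: mass number changes by +0, atomic number by -1.
A: 179 = 179; Z: 73 − 1 = 72.
Z = 72 is hafnium, so the daughter is hafnium-179.

Hf-179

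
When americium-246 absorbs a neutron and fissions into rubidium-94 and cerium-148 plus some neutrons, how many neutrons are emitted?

Conserve mass number: 247 = 94 + 148 + k, so k = 247 − 242 = 5.
Check atomic number: 95 = 37 + 58 + 0 = 95. ✓

5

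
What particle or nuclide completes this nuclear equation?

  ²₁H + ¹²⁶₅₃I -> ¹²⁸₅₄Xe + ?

gamma ray

Conserve mass number: 2 + 126 = 128 + A, so A = 0.
Conserve atomic number: 1 + 53 = 54 + Z, so Z = 0.
A = 0 and Z = 0 is ⁰₀γ — a gamma ray.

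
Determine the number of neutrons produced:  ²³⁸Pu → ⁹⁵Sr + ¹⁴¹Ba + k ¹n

Conserve mass number: 238 = 95 + 141 + k, so k = 238 − 236 = 2.
Check atomic number: 94 = 38 + 56 + 0 = 94. ✓

2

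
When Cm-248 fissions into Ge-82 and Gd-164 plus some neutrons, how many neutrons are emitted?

Conserve mass number: 248 = 82 + 164 + k, so k = 248 − 246 = 2.
Check atomic number: 96 = 32 + 64 + 0 = 96. ✓

2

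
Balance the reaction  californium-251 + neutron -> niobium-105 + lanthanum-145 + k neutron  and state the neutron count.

2

Conserve mass number: 252 = 105 + 145 + k, so k = 252 − 250 = 2.
Check atomic number: 98 = 41 + 57 + 0 = 98. ✓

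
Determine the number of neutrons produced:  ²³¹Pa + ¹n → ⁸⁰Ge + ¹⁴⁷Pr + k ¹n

5

Conserve mass number: 232 = 80 + 147 + k, so k = 232 − 227 = 5.
Check atomic number: 91 = 32 + 59 + 0 = 91. ✓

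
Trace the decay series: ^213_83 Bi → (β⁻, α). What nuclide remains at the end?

Start: (A, Z) = (213, 83).
After β⁻: (213, 84).
After α: (209, 82).
Z = 82 is lead.

Pb-209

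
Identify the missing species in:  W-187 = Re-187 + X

Conserve mass number: 187 = 187 + A, so A = 0.
Conserve atomic number: 74 = 75 + Z, so Z = -1.
A = 0 and Z = -1 is e⁻ — a beta-minus particle.

beta-minus particle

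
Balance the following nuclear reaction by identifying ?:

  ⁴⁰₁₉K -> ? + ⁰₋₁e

Ca-40

Conserve mass number: 40 = A + 0, so A = 40.
Conserve atomic number: 19 = Z − 1, so Z = 20.
Z = 20 is calcium, so the species is ⁴⁰₂₀Ca.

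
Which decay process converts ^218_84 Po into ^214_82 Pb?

alpha decay

ΔA = 214 − 218 = -4; ΔZ = 82 − 84 = -2.
A drops by 4 and Z drops by 2 — the signature of alpha emission.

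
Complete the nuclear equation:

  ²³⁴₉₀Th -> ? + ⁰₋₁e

Conserve mass number: 234 = A + 0, so A = 234.
Conserve atomic number: 90 = Z − 1, so Z = 91.
Z = 91 is protactinium, so the species is ²³⁴₉₁Pa.

Pa-234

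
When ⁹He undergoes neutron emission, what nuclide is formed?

Neutron emission: mass number changes by -1, atomic number by +0.
A: 9 − 1 = 8; Z: 2 = 2.
Z = 2 is helium, so the daughter is ⁸He.

He-8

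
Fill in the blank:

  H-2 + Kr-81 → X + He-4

Br-79

Conserve mass number: 2 + 81 = A + 4, so A = 79.
Conserve atomic number: 1 + 36 = Z + 2, so Z = 35.
Z = 35 is bromine, so the species is Br-79.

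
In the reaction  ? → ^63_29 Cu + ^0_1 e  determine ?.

Zn-63

Conserve mass number: A = 63 + 0, so A = 63.
Conserve atomic number: Z = 29 + 1, so Z = 30.
Z = 30 is zinc, so the species is ^63_30 Zn.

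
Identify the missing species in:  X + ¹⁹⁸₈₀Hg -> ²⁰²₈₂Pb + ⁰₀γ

Conserve mass number: A + 198 = 202 + 0, so A = 4.
Conserve atomic number: Z + 80 = 82 + 0, so Z = 2.
A = 4 and Z = 2 is ⁴₂He — an alpha particle.

alpha particle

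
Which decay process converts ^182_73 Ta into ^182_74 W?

ΔA = 182 − 182 = 0; ΔZ = 74 − 73 = +1.
A is unchanged and Z rises by 1 — a neutron has become a proton (β⁻ decay).

beta-minus decay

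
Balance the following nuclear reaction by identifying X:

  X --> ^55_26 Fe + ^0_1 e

Conserve mass number: A = 55 + 0, so A = 55.
Conserve atomic number: Z = 26 + 1, so Z = 27.
Z = 27 is cobalt, so the species is ^55_27 Co.

Co-55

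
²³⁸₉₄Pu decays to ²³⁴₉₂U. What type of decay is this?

ΔA = 234 − 238 = -4; ΔZ = 92 − 94 = -2.
A drops by 4 and Z drops by 2 — the signature of alpha emission.

alpha decay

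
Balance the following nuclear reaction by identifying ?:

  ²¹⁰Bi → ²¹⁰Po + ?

beta-minus particle

Conserve mass number: 210 = 210 + A, so A = 0.
Conserve atomic number: 83 = 84 + Z, so Z = -1.
A = 0 and Z = -1 is e⁻ — a beta-minus particle.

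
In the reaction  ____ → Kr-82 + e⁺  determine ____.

Rb-82

Conserve mass number: A = 82 + 0, so A = 82.
Conserve atomic number: Z = 36 + 1, so Z = 37.
Z = 37 is rubidium, so the species is Rb-82.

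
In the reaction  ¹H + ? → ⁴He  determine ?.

Conserve mass number: 1 + A = 4, so A = 3.
Conserve atomic number: 1 + Z = 2, so Z = 1.
A = 3 and Z = 1 is ³H — a triton.

triton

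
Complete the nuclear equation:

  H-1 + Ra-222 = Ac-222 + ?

Conserve mass number: 1 + 222 = 222 + A, so A = 1.
Conserve atomic number: 1 + 88 = 89 + Z, so Z = 0.
A = 1 and Z = 0 is n — a neutron.

neutron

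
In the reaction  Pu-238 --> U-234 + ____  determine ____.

Conserve mass number: 238 = 234 + A, so A = 4.
Conserve atomic number: 94 = 92 + Z, so Z = 2.
A = 4 and Z = 2 is He-4 — an alpha particle.

alpha particle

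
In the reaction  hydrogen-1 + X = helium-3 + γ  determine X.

Conserve mass number: 1 + A = 3 + 0, so A = 2.
Conserve atomic number: 1 + Z = 2 + 0, so Z = 1.
A = 2 and Z = 1 is hydrogen-2 — a deuteron.

deuteron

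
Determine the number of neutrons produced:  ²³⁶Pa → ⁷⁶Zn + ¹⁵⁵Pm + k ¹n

5

Conserve mass number: 236 = 76 + 155 + k, so k = 236 − 231 = 5.
Check atomic number: 91 = 30 + 61 + 0 = 91. ✓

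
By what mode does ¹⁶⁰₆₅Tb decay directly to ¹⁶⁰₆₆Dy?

beta-minus decay

ΔA = 160 − 160 = 0; ΔZ = 66 − 65 = +1.
A is unchanged and Z rises by 1 — a neutron has become a proton (β⁻ decay).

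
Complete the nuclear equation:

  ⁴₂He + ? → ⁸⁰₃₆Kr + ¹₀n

Se-77

Conserve mass number: 4 + A = 80 + 1, so A = 77.
Conserve atomic number: 2 + Z = 36 + 0, so Z = 34.
Z = 34 is selenium, so the species is ⁷⁷₃₄Se.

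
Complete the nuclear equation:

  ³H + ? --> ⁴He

proton

Conserve mass number: 3 + A = 4, so A = 1.
Conserve atomic number: 1 + Z = 2, so Z = 1.
A = 1 and Z = 1 is ¹H — a proton.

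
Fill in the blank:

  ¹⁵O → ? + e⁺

Conserve mass number: 15 = A + 0, so A = 15.
Conserve atomic number: 8 = Z + 1, so Z = 7.
Z = 7 is nitrogen, so the species is ¹⁵N.

N-15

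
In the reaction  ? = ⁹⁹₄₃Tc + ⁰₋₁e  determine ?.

Mo-99

Conserve mass number: A = 99 + 0, so A = 99.
Conserve atomic number: Z = 43 − 1, so Z = 42.
Z = 42 is molybdenum, so the species is ⁹⁹₄₂Mo.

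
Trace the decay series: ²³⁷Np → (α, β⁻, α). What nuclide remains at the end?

Start: (A, Z) = (237, 93).
After α: (233, 91).
After β⁻: (233, 92).
After α: (229, 90).
Z = 90 is thorium.

Th-229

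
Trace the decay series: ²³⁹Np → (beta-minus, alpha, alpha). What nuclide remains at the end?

Th-231

Start: (A, Z) = (239, 93).
After β⁻: (239, 94).
After α: (235, 92).
After α: (231, 90).
Z = 90 is thorium.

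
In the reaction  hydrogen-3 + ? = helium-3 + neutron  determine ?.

Conserve mass number: 3 + A = 3 + 1, so A = 1.
Conserve atomic number: 1 + Z = 2 + 0, so Z = 1.
A = 1 and Z = 1 is hydrogen-1 — a proton.

proton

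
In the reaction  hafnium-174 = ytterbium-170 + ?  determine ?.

Conserve mass number: 174 = 170 + A, so A = 4.
Conserve atomic number: 72 = 70 + Z, so Z = 2.
A = 4 and Z = 2 is helium-4 — an alpha particle.

alpha particle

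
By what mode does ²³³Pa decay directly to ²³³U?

beta-minus decay

ΔA = 233 − 233 = 0; ΔZ = 92 − 91 = +1.
A is unchanged and Z rises by 1 — a neutron has become a proton (β⁻ decay).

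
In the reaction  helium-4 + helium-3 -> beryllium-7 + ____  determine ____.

Conserve mass number: 4 + 3 = 7 + A, so A = 0.
Conserve atomic number: 2 + 2 = 4 + Z, so Z = 0.
A = 0 and Z = 0 is γ — a gamma ray.

gamma ray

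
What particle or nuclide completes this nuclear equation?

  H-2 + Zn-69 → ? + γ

Ga-71

Conserve mass number: 2 + 69 = A + 0, so A = 71.
Conserve atomic number: 1 + 30 = Z + 0, so Z = 31.
Z = 31 is gallium, so the species is Ga-71.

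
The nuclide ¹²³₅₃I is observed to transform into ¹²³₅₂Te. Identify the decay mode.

ΔA = 123 − 123 = 0; ΔZ = 52 − 53 = -1.
A is unchanged and Z drops by 1 — a proton has become a neutron (β⁺ emission or electron capture).

beta-plus decay or electron capture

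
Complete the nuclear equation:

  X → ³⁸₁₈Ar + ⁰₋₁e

Conserve mass number: A = 38 + 0, so A = 38.
Conserve atomic number: Z = 18 − 1, so Z = 17.
Z = 17 is chlorine, so the species is ³⁸₁₇Cl.

Cl-38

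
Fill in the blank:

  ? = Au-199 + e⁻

Conserve mass number: A = 199 + 0, so A = 199.
Conserve atomic number: Z = 79 − 1, so Z = 78.
Z = 78 is platinum, so the species is Pt-199.

Pt-199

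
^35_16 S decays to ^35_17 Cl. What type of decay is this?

ΔA = 35 − 35 = 0; ΔZ = 17 − 16 = +1.
A is unchanged and Z rises by 1 — a neutron has become a proton (β⁻ decay).

beta-minus decay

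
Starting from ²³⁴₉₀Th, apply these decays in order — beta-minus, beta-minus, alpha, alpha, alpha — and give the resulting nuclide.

Rn-222

Start: (A, Z) = (234, 90).
After β⁻: (234, 91).
After β⁻: (234, 92).
After α: (230, 90).
After α: (226, 88).
After α: (222, 86).
Z = 86 is radon.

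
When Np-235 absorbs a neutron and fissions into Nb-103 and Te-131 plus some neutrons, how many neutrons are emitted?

Conserve mass number: 236 = 103 + 131 + k, so k = 236 − 234 = 2.
Check atomic number: 93 = 41 + 52 + 0 = 93. ✓

2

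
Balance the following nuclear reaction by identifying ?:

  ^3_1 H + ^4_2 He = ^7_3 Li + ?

Conserve mass number: 3 + 4 = 7 + A, so A = 0.
Conserve atomic number: 1 + 2 = 3 + Z, so Z = 0.
A = 0 and Z = 0 is ^0_0 γ — a gamma ray.

gamma ray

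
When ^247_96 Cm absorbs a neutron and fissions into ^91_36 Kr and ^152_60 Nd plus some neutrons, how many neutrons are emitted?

Conserve mass number: 248 = 91 + 152 + k, so k = 248 − 243 = 5.
Check atomic number: 96 = 36 + 60 + 0 = 96. ✓

5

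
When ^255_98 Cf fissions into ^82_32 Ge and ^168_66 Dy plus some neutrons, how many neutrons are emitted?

Conserve mass number: 255 = 82 + 168 + k, so k = 255 − 250 = 5.
Check atomic number: 98 = 32 + 66 + 0 = 98. ✓

5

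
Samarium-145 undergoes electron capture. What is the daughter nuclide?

Electron capture: mass number changes by +0, atomic number by -1.
A: 145 = 145; Z: 62 − 1 = 61.
Z = 61 is promethium, so the daughter is promethium-145.

Pm-145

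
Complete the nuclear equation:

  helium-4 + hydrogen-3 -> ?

Li-7

Conserve mass number: 4 + 3 = A, so A = 7.
Conserve atomic number: 2 + 1 = Z, so Z = 3.
Z = 3 is lithium, so the species is lithium-7.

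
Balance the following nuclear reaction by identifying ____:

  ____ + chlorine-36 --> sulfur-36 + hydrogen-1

Conserve mass number: A + 36 = 36 + 1, so A = 1.
Conserve atomic number: Z + 17 = 16 + 1, so Z = 0.
A = 1 and Z = 0 is neutron — a neutron.

neutron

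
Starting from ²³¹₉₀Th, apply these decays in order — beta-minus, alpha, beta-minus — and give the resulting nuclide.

Th-227

Start: (A, Z) = (231, 90).
After β⁻: (231, 91).
After α: (227, 89).
After β⁻: (227, 90).
Z = 90 is thorium.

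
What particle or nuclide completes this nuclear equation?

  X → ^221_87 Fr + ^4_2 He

Conserve mass number: A = 221 + 4, so A = 225.
Conserve atomic number: Z = 87 + 2, so Z = 89.
Z = 89 is actinium, so the species is ^225_89 Ac.

Ac-225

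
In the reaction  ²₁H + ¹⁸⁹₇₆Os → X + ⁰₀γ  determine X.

Conserve mass number: 2 + 189 = A + 0, so A = 191.
Conserve atomic number: 1 + 76 = Z + 0, so Z = 77.
Z = 77 is iridium, so the species is ¹⁹¹₇₇Ir.

Ir-191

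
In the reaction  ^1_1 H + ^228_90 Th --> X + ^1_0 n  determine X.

Pa-228

Conserve mass number: 1 + 228 = A + 1, so A = 228.
Conserve atomic number: 1 + 90 = Z + 0, so Z = 91.
Z = 91 is protactinium, so the species is ^228_91 Pa.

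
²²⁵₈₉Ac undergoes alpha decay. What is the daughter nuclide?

Alpha decay: mass number changes by -4, atomic number by -2.
A: 225 − 4 = 221; Z: 89 − 2 = 87.
Z = 87 is francium, so the daughter is ²²¹₈₇Fr.

Fr-221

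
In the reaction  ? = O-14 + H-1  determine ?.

F-15

Conserve mass number: A = 14 + 1, so A = 15.
Conserve atomic number: Z = 8 + 1, so Z = 9.
Z = 9 is fluorine, so the species is F-15.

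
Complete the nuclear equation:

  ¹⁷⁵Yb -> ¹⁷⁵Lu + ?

Conserve mass number: 175 = 175 + A, so A = 0.
Conserve atomic number: 70 = 71 + Z, so Z = -1.
A = 0 and Z = -1 is e⁻ — a beta-minus particle.

beta-minus particle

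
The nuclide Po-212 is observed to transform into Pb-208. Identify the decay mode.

alpha decay

ΔA = 208 − 212 = -4; ΔZ = 82 − 84 = -2.
A drops by 4 and Z drops by 2 — the signature of alpha emission.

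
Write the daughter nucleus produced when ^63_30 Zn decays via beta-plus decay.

Beta-plus decay: mass number changes by +0, atomic number by -1.
A: 63 = 63; Z: 30 − 1 = 29.
Z = 29 is copper, so the daughter is ^63_29 Cu.

Cu-63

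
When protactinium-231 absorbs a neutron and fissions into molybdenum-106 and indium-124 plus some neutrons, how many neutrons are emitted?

2

Conserve mass number: 232 = 106 + 124 + k, so k = 232 − 230 = 2.
Check atomic number: 91 = 42 + 49 + 0 = 91. ✓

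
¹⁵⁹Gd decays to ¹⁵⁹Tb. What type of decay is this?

beta-minus decay

ΔA = 159 − 159 = 0; ΔZ = 65 − 64 = +1.
A is unchanged and Z rises by 1 — a neutron has become a proton (β⁻ decay).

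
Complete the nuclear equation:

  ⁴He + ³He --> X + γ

Be-7

Conserve mass number: 4 + 3 = A + 0, so A = 7.
Conserve atomic number: 2 + 2 = Z + 0, so Z = 4.
Z = 4 is beryllium, so the species is ⁷Be.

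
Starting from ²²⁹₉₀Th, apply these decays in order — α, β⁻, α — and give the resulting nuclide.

Start: (A, Z) = (229, 90).
After α: (225, 88).
After β⁻: (225, 89).
After α: (221, 87).
Z = 87 is francium.

Fr-221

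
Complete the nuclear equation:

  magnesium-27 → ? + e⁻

Al-27

Conserve mass number: 27 = A + 0, so A = 27.
Conserve atomic number: 12 = Z − 1, so Z = 13.
Z = 13 is aluminium, so the species is aluminium-27.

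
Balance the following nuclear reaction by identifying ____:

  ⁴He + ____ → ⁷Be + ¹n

Conserve mass number: 4 + A = 7 + 1, so A = 4.
Conserve atomic number: 2 + Z = 4 + 0, so Z = 2.
A = 4 and Z = 2 is ⁴He — an alpha particle.

alpha particle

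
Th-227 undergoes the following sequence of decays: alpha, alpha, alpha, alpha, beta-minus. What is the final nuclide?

Bi-211

Start: (A, Z) = (227, 90).
After α: (223, 88).
After α: (219, 86).
After α: (215, 84).
After α: (211, 82).
After β⁻: (211, 83).
Z = 83 is bismuth.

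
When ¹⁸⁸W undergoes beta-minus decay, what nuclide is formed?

Beta-minus decay: mass number changes by +0, atomic number by +1.
A: 188 = 188; Z: 74 + 1 = 75.
Z = 75 is rhenium, so the daughter is ¹⁸⁸Re.

Re-188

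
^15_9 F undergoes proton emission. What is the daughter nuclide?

Proton emission: mass number changes by -1, atomic number by -1.
A: 15 − 1 = 14; Z: 9 − 1 = 8.
Z = 8 is oxygen, so the daughter is ^14_8 O.

O-14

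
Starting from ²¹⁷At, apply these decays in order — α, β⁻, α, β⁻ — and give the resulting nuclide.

Start: (A, Z) = (217, 85).
After α: (213, 83).
After β⁻: (213, 84).
After α: (209, 82).
After β⁻: (209, 83).
Z = 83 is bismuth.

Bi-209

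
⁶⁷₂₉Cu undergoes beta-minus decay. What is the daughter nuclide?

Beta-minus decay: mass number changes by +0, atomic number by +1.
A: 67 = 67; Z: 29 + 1 = 30.
Z = 30 is zinc, so the daughter is ⁶⁷₃₀Zn.

Zn-67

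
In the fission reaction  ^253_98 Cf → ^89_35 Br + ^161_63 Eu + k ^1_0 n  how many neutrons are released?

Conserve mass number: 253 = 89 + 161 + k, so k = 253 − 250 = 3.
Check atomic number: 98 = 35 + 63 + 0 = 98. ✓

3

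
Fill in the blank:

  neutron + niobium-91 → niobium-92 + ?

gamma ray

Conserve mass number: 1 + 91 = 92 + A, so A = 0.
Conserve atomic number: 0 + 41 = 41 + Z, so Z = 0.
A = 0 and Z = 0 is γ — a gamma ray.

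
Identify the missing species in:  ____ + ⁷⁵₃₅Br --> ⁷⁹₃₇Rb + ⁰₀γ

alpha particle

Conserve mass number: A + 75 = 79 + 0, so A = 4.
Conserve atomic number: Z + 35 = 37 + 0, so Z = 2.
A = 4 and Z = 2 is ⁴₂He — an alpha particle.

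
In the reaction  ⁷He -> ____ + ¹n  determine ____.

Conserve mass number: 7 = A + 1, so A = 6.
Conserve atomic number: 2 = Z + 0, so Z = 2.
Z = 2 is helium, so the species is ⁶He.

He-6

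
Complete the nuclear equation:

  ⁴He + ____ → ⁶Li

Conserve mass number: 4 + A = 6, so A = 2.
Conserve atomic number: 2 + Z = 3, so Z = 1.
A = 2 and Z = 1 is ²H — a deuteron.

deuteron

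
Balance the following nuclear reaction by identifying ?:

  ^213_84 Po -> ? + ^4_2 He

Conserve mass number: 213 = A + 4, so A = 209.
Conserve atomic number: 84 = Z + 2, so Z = 82.
Z = 82 is lead, so the species is ^209_82 Pb.

Pb-209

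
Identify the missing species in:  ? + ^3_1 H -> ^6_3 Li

Conserve mass number: A + 3 = 6, so A = 3.
Conserve atomic number: Z + 1 = 3, so Z = 2.
Z = 2 is helium, so the species is ^3_2 He.

He-3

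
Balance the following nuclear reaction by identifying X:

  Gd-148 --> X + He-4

Conserve mass number: 148 = A + 4, so A = 144.
Conserve atomic number: 64 = Z + 2, so Z = 62.
Z = 62 is samarium, so the species is Sm-144.

Sm-144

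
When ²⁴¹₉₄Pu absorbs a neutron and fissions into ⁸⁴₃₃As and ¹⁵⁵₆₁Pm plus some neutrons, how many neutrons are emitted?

Conserve mass number: 242 = 84 + 155 + k, so k = 242 − 239 = 3.
Check atomic number: 94 = 33 + 61 + 0 = 94. ✓

3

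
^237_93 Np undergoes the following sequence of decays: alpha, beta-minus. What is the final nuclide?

U-233

Start: (A, Z) = (237, 93).
After α: (233, 91).
After β⁻: (233, 92).
Z = 92 is uranium.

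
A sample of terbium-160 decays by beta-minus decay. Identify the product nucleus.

Beta-minus decay: mass number changes by +0, atomic number by +1.
A: 160 = 160; Z: 65 + 1 = 66.
Z = 66 is dysprosium, so the daughter is dysprosium-160.

Dy-160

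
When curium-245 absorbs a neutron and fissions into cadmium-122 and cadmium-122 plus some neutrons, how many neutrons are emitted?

Conserve mass number: 246 = 122 + 122 + k, so k = 246 − 244 = 2.
Check atomic number: 96 = 48 + 48 + 0 = 96. ✓

2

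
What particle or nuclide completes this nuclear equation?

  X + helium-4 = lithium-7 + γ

Conserve mass number: A + 4 = 7 + 0, so A = 3.
Conserve atomic number: Z + 2 = 3 + 0, so Z = 1.
A = 3 and Z = 1 is hydrogen-3 — a triton.

triton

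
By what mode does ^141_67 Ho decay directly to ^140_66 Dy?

proton emission

ΔA = 140 − 141 = -1; ΔZ = 66 − 67 = -1.
A drops by 1 and Z drops by 1 — a proton was emitted.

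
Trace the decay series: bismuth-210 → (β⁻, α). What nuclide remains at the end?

Start: (A, Z) = (210, 83).
After β⁻: (210, 84).
After α: (206, 82).
Z = 82 is lead.

Pb-206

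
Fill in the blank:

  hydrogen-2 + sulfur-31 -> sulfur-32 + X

proton

Conserve mass number: 2 + 31 = 32 + A, so A = 1.
Conserve atomic number: 1 + 16 = 16 + Z, so Z = 1.
A = 1 and Z = 1 is hydrogen-1 — a proton.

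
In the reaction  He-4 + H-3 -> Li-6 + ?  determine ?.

Conserve mass number: 4 + 3 = 6 + A, so A = 1.
Conserve atomic number: 2 + 1 = 3 + Z, so Z = 0.
A = 1 and Z = 0 is n — a neutron.

neutron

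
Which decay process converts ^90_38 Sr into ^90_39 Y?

ΔA = 90 − 90 = 0; ΔZ = 39 − 38 = +1.
A is unchanged and Z rises by 1 — a neutron has become a proton (β⁻ decay).

beta-minus decay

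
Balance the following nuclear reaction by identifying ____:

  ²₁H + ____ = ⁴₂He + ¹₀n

Conserve mass number: 2 + A = 4 + 1, so A = 3.
Conserve atomic number: 1 + Z = 2 + 0, so Z = 1.
A = 3 and Z = 1 is ³₁H — a triton.

triton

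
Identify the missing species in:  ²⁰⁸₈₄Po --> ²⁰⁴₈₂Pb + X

alpha particle

Conserve mass number: 208 = 204 + A, so A = 4.
Conserve atomic number: 84 = 82 + Z, so Z = 2.
A = 4 and Z = 2 is ⁴₂He — an alpha particle.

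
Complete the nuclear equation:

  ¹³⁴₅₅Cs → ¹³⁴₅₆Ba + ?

Conserve mass number: 134 = 134 + A, so A = 0.
Conserve atomic number: 55 = 56 + Z, so Z = -1.
A = 0 and Z = -1 is ⁰₋₁e — a beta-minus particle.

beta-minus particle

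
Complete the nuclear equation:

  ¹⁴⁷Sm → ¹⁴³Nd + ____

alpha particle

Conserve mass number: 147 = 143 + A, so A = 4.
Conserve atomic number: 62 = 60 + Z, so Z = 2.
A = 4 and Z = 2 is ⁴He — an alpha particle.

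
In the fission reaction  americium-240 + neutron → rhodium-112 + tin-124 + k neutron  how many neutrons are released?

Conserve mass number: 241 = 112 + 124 + k, so k = 241 − 236 = 5.
Check atomic number: 95 = 45 + 50 + 0 = 95. ✓

5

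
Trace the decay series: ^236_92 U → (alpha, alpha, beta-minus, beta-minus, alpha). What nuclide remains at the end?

Start: (A, Z) = (236, 92).
After α: (232, 90).
After α: (228, 88).
After β⁻: (228, 89).
After β⁻: (228, 90).
After α: (224, 88).
Z = 88 is radium.

Ra-224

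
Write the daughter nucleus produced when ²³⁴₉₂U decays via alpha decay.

Alpha decay: mass number changes by -4, atomic number by -2.
A: 234 − 4 = 230; Z: 92 − 2 = 90.
Z = 90 is thorium, so the daughter is ²³⁰₉₀Th.

Th-230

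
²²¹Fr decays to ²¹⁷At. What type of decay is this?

ΔA = 217 − 221 = -4; ΔZ = 85 − 87 = -2.
A drops by 4 and Z drops by 2 — the signature of alpha emission.

alpha decay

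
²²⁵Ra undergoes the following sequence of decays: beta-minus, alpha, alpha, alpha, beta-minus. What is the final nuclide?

Po-213

Start: (A, Z) = (225, 88).
After β⁻: (225, 89).
After α: (221, 87).
After α: (217, 85).
After α: (213, 83).
After β⁻: (213, 84).
Z = 84 is polonium.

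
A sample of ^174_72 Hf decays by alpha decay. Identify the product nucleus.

Alpha decay: mass number changes by -4, atomic number by -2.
A: 174 − 4 = 170; Z: 72 − 2 = 70.
Z = 70 is ytterbium, so the daughter is ^170_70 Yb.

Yb-170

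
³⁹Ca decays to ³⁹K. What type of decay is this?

beta-plus decay or electron capture

ΔA = 39 − 39 = 0; ΔZ = 19 − 20 = -1.
A is unchanged and Z drops by 1 — a proton has become a neutron (β⁺ emission or electron capture).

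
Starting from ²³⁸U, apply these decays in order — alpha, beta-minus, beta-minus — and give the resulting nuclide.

Start: (A, Z) = (238, 92).
After α: (234, 90).
After β⁻: (234, 91).
After β⁻: (234, 92).
Z = 92 is uranium.

U-234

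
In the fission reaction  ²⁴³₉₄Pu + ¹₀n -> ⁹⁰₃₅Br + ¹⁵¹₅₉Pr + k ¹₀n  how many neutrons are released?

Conserve mass number: 244 = 90 + 151 + k, so k = 244 − 241 = 3.
Check atomic number: 94 = 35 + 59 + 0 = 94. ✓

3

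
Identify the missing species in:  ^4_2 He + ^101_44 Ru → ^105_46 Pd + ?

Conserve mass number: 4 + 101 = 105 + A, so A = 0.
Conserve atomic number: 2 + 44 = 46 + Z, so Z = 0.
A = 0 and Z = 0 is ^0_0 γ — a gamma ray.

gamma ray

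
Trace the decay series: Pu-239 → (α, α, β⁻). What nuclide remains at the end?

Start: (A, Z) = (239, 94).
After α: (235, 92).
After α: (231, 90).
After β⁻: (231, 91).
Z = 91 is protactinium.

Pa-231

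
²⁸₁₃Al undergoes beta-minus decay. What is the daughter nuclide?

Beta-minus decay: mass number changes by +0, atomic number by +1.
A: 28 = 28; Z: 13 + 1 = 14.
Z = 14 is silicon, so the daughter is ²⁸₁₄Si.

Si-28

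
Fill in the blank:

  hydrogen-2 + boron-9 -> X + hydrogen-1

B-10

Conserve mass number: 2 + 9 = A + 1, so A = 10.
Conserve atomic number: 1 + 5 = Z + 1, so Z = 5.
Z = 5 is boron, so the species is boron-10.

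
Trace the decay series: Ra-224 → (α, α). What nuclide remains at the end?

Po-216

Start: (A, Z) = (224, 88).
After α: (220, 86).
After α: (216, 84).
Z = 84 is polonium.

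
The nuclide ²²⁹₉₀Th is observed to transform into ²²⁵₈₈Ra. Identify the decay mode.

alpha decay

ΔA = 225 − 229 = -4; ΔZ = 88 − 90 = -2.
A drops by 4 and Z drops by 2 — the signature of alpha emission.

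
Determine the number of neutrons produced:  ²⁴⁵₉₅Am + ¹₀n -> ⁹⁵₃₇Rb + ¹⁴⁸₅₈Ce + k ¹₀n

3

Conserve mass number: 246 = 95 + 148 + k, so k = 246 − 243 = 3.
Check atomic number: 95 = 37 + 58 + 0 = 95. ✓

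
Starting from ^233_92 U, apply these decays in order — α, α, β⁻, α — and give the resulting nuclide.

Start: (A, Z) = (233, 92).
After α: (229, 90).
After α: (225, 88).
After β⁻: (225, 89).
After α: (221, 87).
Z = 87 is francium.

Fr-221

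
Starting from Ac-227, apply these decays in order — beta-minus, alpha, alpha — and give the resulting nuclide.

Start: (A, Z) = (227, 89).
After β⁻: (227, 90).
After α: (223, 88).
After α: (219, 86).
Z = 86 is radon.

Rn-219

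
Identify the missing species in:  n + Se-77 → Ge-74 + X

Conserve mass number: 1 + 77 = 74 + A, so A = 4.
Conserve atomic number: 0 + 34 = 32 + Z, so Z = 2.
A = 4 and Z = 2 is He-4 — an alpha particle.

alpha particle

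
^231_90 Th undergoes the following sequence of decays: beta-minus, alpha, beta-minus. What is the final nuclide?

Start: (A, Z) = (231, 90).
After β⁻: (231, 91).
After α: (227, 89).
After β⁻: (227, 90).
Z = 90 is thorium.

Th-227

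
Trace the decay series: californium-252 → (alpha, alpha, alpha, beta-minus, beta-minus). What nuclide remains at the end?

Pu-240

Start: (A, Z) = (252, 98).
After α: (248, 96).
After α: (244, 94).
After α: (240, 92).
After β⁻: (240, 93).
After β⁻: (240, 94).
Z = 94 is plutonium.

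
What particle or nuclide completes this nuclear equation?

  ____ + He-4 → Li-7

Conserve mass number: A + 4 = 7, so A = 3.
Conserve atomic number: Z + 2 = 3, so Z = 1.
A = 3 and Z = 1 is H-3 — a triton.

triton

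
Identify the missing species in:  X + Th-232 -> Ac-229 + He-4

Conserve mass number: A + 232 = 229 + 4, so A = 1.
Conserve atomic number: Z + 90 = 89 + 2, so Z = 1.
A = 1 and Z = 1 is H-1 — a proton.

proton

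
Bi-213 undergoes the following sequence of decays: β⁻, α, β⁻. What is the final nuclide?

Bi-209

Start: (A, Z) = (213, 83).
After β⁻: (213, 84).
After α: (209, 82).
After β⁻: (209, 83).
Z = 83 is bismuth.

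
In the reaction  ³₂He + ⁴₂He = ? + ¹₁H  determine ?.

Conserve mass number: 3 + 4 = A + 1, so A = 6.
Conserve atomic number: 2 + 2 = Z + 1, so Z = 3.
Z = 3 is lithium, so the species is ⁶₃Li.

Li-6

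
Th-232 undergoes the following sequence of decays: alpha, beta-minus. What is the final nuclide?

Ac-228

Start: (A, Z) = (232, 90).
After α: (228, 88).
After β⁻: (228, 89).
Z = 89 is actinium.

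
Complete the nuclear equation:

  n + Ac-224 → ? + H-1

Conserve mass number: 1 + 224 = A + 1, so A = 224.
Conserve atomic number: 0 + 89 = Z + 1, so Z = 88.
Z = 88 is radium, so the species is Ra-224.

Ra-224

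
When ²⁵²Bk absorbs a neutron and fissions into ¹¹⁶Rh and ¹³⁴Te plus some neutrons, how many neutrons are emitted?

Conserve mass number: 253 = 116 + 134 + k, so k = 253 − 250 = 3.
Check atomic number: 97 = 45 + 52 + 0 = 97. ✓

3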